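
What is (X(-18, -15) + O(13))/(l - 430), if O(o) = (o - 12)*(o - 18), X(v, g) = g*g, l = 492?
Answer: 110/31 ≈ 3.5484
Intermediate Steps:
X(v, g) = g²
O(o) = (-18 + o)*(-12 + o) (O(o) = (-12 + o)*(-18 + o) = (-18 + o)*(-12 + o))
(X(-18, -15) + O(13))/(l - 430) = ((-15)² + (216 + 13² - 30*13))/(492 - 430) = (225 + (216 + 169 - 390))/62 = (225 - 5)*(1/62) = 220*(1/62) = 110/31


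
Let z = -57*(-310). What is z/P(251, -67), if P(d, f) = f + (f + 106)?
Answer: -8835/14 ≈ -631.07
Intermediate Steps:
P(d, f) = 106 + 2*f (P(d, f) = f + (106 + f) = 106 + 2*f)
z = 17670
z/P(251, -67) = 17670/(106 + 2*(-67)) = 17670/(106 - 134) = 17670/(-28) = 17670*(-1/28) = -8835/14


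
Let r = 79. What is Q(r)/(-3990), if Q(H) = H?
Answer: -79/3990 ≈ -0.019800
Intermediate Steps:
Q(r)/(-3990) = 79/(-3990) = 79*(-1/3990) = -79/3990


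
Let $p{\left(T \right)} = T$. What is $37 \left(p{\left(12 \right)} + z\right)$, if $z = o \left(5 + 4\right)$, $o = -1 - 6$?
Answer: $-1887$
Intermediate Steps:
$o = -7$ ($o = -1 - 6 = -7$)
$z = -63$ ($z = - 7 \left(5 + 4\right) = \left(-7\right) 9 = -63$)
$37 \left(p{\left(12 \right)} + z\right) = 37 \left(12 - 63\right) = 37 \left(-51\right) = -1887$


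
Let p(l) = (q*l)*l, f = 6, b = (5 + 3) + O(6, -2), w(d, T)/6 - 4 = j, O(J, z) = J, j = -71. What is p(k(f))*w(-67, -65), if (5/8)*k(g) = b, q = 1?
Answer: -5042688/25 ≈ -2.0171e+5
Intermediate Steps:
w(d, T) = -402 (w(d, T) = 24 + 6*(-71) = 24 - 426 = -402)
b = 14 (b = (5 + 3) + 6 = 8 + 6 = 14)
k(g) = 112/5 (k(g) = (8/5)*14 = 112/5)
p(l) = l² (p(l) = (1*l)*l = l*l = l²)
p(k(f))*w(-67, -65) = (112/5)²*(-402) = (12544/25)*(-402) = -5042688/25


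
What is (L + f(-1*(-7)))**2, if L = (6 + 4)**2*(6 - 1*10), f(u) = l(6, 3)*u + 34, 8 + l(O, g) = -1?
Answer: 184041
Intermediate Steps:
l(O, g) = -9 (l(O, g) = -8 - 1 = -9)
f(u) = 34 - 9*u (f(u) = -9*u + 34 = 34 - 9*u)
L = -400 (L = 10**2*(6 - 10) = 100*(-4) = -400)
(L + f(-1*(-7)))**2 = (-400 + (34 - (-9)*(-7)))**2 = (-400 + (34 - 9*7))**2 = (-400 + (34 - 63))**2 = (-400 - 29)**2 = (-429)**2 = 184041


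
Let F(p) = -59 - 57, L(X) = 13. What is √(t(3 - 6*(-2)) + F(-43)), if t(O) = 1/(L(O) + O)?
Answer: I*√22729/14 ≈ 10.769*I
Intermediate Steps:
t(O) = 1/(13 + O)
F(p) = -116
√(t(3 - 6*(-2)) + F(-43)) = √(1/(13 + (3 - 6*(-2))) - 116) = √(1/(13 + (3 + 12)) - 116) = √(1/(13 + 15) - 116) = √(1/28 - 116) = √(-3247/28) = I*√22729/14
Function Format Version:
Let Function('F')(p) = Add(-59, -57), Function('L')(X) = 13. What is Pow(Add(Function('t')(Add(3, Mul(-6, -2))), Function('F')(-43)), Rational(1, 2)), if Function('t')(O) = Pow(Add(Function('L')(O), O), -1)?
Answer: Mul(Rational(1, 14), I, Pow(22729, Rational(1, 2))) ≈ Mul(10.769, I)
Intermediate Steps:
Function('t')(O) = Pow(Add(13, O), -1)
Function('F')(p) = -116
Pow(Add(Function('t')(Add(3, Mul(-6, -2))), Function('F')(-43)), Rational(1, 2)) = Pow(Add(Pow(Add(13, Add(3, Mul(-6, -2))), -1), -116), Rational(1, 2)) = Pow(Add(Pow(Add(13, Add(3, 12)), -1), -116), Rational(1, 2)) = Pow(Add(Pow(Add(13, 15), -1), -116), Rational(1, 2)) = Pow(Add(Pow(28, -1), -116), Rational(1, 2)) = Pow(Add(Rational(1, 28), -116), Rational(1, 2)) = Pow(Rational(-3247, 28), Rational(1, 2)) = Mul(Rational(1, 14), I, Pow(22729, Rational(1, 2)))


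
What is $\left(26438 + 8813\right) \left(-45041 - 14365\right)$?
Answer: $-2094120906$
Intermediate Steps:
$\left(26438 + 8813\right) \left(-45041 - 14365\right) = 35251 \left(-59406\right) = -2094120906$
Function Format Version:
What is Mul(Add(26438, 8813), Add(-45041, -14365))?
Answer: -2094120906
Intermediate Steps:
Mul(Add(26438, 8813), Add(-45041, -14365)) = Mul(35251, -59406) = -2094120906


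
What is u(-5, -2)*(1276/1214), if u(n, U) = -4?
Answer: -2552/607 ≈ -4.2043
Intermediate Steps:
u(-5, -2)*(1276/1214) = -5104/1214 = -4*638/607 = -2552/607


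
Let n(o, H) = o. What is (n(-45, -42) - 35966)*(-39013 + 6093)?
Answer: 1185482120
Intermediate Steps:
(n(-45, -42) - 35966)*(-39013 + 6093) = (-45 - 35966)*(-39013 + 6093) = -36011*(-32920) = 1185482120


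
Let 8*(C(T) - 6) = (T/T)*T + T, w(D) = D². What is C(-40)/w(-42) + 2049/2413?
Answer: 901196/1064133 ≈ 0.84688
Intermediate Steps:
C(T) = 6 + T/4 (C(T) = 6 + ((T/T)*T + T)/8 = 6 + (1*T + T)/8 = 6 + (T + T)/8 = 6 + (2*T)/8 = 6 + T/4)
C(-40)/w(-42) + 2049/2413 = (6 + (¼)*(-40))/((-42)²) + 2049/2413 = (6 - 10)/1764 + 2049*(1/2413) = -4*1/1764 + 2049/2413 = -1/441 + 2049/2413 = 901196/1064133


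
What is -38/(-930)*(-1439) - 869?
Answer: -431426/465 ≈ -927.80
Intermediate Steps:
-38/(-930)*(-1439) - 869 = -38*(-1/930)*(-1439) - 869 = (19/465)*(-1439) - 869 = -27341/465 - 869 = -431426/465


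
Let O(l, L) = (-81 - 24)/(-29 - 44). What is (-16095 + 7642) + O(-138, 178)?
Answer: -616964/73 ≈ -8451.6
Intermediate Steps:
O(l, L) = 105/73 (O(l, L) = -105/(-73) = -105*(-1/73) = 105/73)
(-16095 + 7642) + O(-138, 178) = (-16095 + 7642) + 105/73 = -8453 + 105/73 = -616964/73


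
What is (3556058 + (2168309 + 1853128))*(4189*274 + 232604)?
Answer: 10459898323050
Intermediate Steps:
(3556058 + (2168309 + 1853128))*(4189*274 + 232604) = (3556058 + 4021437)*(1147786 + 232604) = 7577495*1380390 = 10459898323050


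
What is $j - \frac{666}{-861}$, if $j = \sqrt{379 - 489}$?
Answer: $\frac{222}{287} + i \sqrt{110} \approx 0.77352 + 10.488 i$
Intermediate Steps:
$j = i \sqrt{110}$ ($j = \sqrt{-110} = i \sqrt{110} \approx 10.488 i$)
$j - \frac{666}{-861} = i \sqrt{110} - \frac{666}{-861} = i \sqrt{110} - 666 \left(- \frac{1}{861}\right) = i \sqrt{110} - - \frac{222}{287} = i \sqrt{110} + \frac{222}{287} = \frac{222}{287} + i \sqrt{110}$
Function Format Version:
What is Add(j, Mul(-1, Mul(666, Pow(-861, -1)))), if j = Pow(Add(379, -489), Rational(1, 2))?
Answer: Add(Rational(222, 287), Mul(I, Pow(110, Rational(1, 2)))) ≈ Add(0.77352, Mul(10.488, I))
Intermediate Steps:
j = Mul(I, Pow(110, Rational(1, 2))) (j = Pow(-110, Rational(1, 2)) = Mul(I, Pow(110, Rational(1, 2))) ≈ Mul(10.488, I))
Add(j, Mul(-1, Mul(666, Pow(-861, -1)))) = Add(Mul(I, Pow(110, Rational(1, 2))), Mul(-1, Mul(666, Pow(-861, -1)))) = Add(Mul(I, Pow(110, Rational(1, 2))), Mul(-1, Mul(666, Rational(-1, 861)))) = Add(Mul(I, Pow(110, Rational(1, 2))), Mul(-1, Rational(-222, 287))) = Add(Mul(I, Pow(110, Rational(1, 2))), Rational(222, 287)) = Add(Rational(222, 287), Mul(I, Pow(110, Rational(1, 2))))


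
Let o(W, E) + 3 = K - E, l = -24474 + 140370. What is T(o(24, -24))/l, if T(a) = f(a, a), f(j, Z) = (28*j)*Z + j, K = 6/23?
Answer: 2235545/20436328 ≈ 0.10939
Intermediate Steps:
l = 115896
K = 6/23 (K = 6*(1/23) = 6/23 ≈ 0.26087)
o(W, E) = -63/23 - E (o(W, E) = -3 + (6/23 - E) = -63/23 - E)
f(j, Z) = j + 28*Z*j (f(j, Z) = 28*Z*j + j = j + 28*Z*j)
T(a) = a*(1 + 28*a)
T(o(24, -24))/l = ((-63/23 - 1*(-24))*(1 + 28*(-63/23 - 1*(-24))))/115896 = ((-63/23 + 24)*(1 + 28*(-63/23 + 24)))*(1/115896) = (489*(1 + 28*(489/23))/23)*(1/115896) = (489*(1 + 13692/23)/23)*(1/115896) = ((489/23)*(13715/23))*(1/115896) = (6706635/529)*(1/115896) = 2235545/20436328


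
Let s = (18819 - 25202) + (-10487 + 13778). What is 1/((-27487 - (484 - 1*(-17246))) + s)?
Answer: -1/48309 ≈ -2.0700e-5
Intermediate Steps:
s = -3092 (s = -6383 + 3291 = -3092)
1/((-27487 - (484 - 1*(-17246))) + s) = 1/((-27487 - (484 - 1*(-17246))) - 3092) = 1/((-27487 - (484 + 17246)) - 3092) = 1/((-27487 - 1*17730) - 3092) = 1/((-27487 - 17730) - 3092) = 1/(-45217 - 3092) = 1/(-48309) = -1/48309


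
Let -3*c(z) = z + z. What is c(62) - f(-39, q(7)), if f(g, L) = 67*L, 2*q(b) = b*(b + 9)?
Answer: -11380/3 ≈ -3793.3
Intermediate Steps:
c(z) = -2*z/3 (c(z) = -(z + z)/3 = -2*z/3)
q(b) = b*(9 + b)/2 (q(b) = (b*(b + 9))/2 = (b*(9 + b))/2 = b*(9 + b)/2)
c(62) - f(-39, q(7)) = -2/3*62 - 67*(1/2)*7*(9 + 7) = -124/3 - 67*(1/2)*7*16 = -124/3 - 67*56 = -124/3 - 1*3752 = -124/3 - 3752 = -11380/3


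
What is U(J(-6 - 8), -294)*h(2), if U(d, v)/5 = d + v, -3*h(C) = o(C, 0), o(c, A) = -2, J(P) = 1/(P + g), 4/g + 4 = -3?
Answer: -149975/153 ≈ -980.23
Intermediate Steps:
g = -4/7 (g = 4/(-4 - 3) = 4/(-7) = 4*(-⅐) = -4/7 ≈ -0.57143)
J(P) = 1/(-4/7 + P) (J(P) = 1/(P - 4/7) = 1/(-4/7 + P))
h(C) = ⅔ (h(C) = -⅓*(-2) = ⅔)
U(d, v) = 5*d + 5*v (U(d, v) = 5*(d + v) = 5*d + 5*v)
U(J(-6 - 8), -294)*h(2) = (5*(7/(-4 + 7*(-6 - 8))) + 5*(-294))*(⅔) = (5*(7/(-4 + 7*(-14))) - 1470)*(⅔) = (5*(7/(-4 - 98)) - 1470)*(⅔) = (5*(7/(-102)) - 1470)*(⅔) = (5*(7*(-1/102)) - 1470)*(⅔) = (5*(-7/102) - 1470)*(⅔) = (-35/102 - 1470)*(⅔) = -149975/102*⅔ = -149975/153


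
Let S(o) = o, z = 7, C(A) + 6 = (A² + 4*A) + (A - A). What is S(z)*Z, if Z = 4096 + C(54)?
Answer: 50554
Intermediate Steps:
C(A) = -6 + A² + 4*A (C(A) = -6 + ((A² + 4*A) + (A - A)) = -6 + ((A² + 4*A) + 0) = -6 + (A² + 4*A) = -6 + A² + 4*A)
Z = 7222 (Z = 4096 + (-6 + 54² + 4*54) = 4096 + (-6 + 2916 + 216) = 4096 + 3126 = 7222)
S(z)*Z = 7*7222 = 50554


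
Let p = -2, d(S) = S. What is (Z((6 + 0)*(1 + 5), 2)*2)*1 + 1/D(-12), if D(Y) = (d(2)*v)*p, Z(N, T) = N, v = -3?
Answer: 865/12 ≈ 72.083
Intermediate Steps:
D(Y) = 12 (D(Y) = (2*(-3))*(-2) = -6*(-2) = 12)
(Z((6 + 0)*(1 + 5), 2)*2)*1 + 1/D(-12) = (((6 + 0)*(1 + 5))*2)*1 + 1/12 = ((6*6)*2)*1 + 1/12 = (36*2)*1 + 1/12 = 72*1 + 1/12 = 72 + 1/12 = 865/12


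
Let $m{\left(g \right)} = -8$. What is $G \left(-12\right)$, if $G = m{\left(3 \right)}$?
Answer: $96$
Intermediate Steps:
$G = -8$
$G \left(-12\right) = \left(-8\right) \left(-12\right) = 96$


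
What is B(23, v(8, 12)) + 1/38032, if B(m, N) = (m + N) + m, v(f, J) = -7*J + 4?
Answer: -1293087/38032 ≈ -34.000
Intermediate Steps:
v(f, J) = 4 - 7*J
B(m, N) = N + 2*m (B(m, N) = (N + m) + m = N + 2*m)
B(23, v(8, 12)) + 1/38032 = ((4 - 7*12) + 2*23) + 1/38032 = ((4 - 84) + 46) + 1/38032 = (-80 + 46) + 1/38032 = -34 + 1/38032 = -1293087/38032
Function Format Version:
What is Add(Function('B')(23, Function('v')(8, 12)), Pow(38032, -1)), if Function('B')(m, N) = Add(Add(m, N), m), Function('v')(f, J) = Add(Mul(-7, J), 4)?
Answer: Rational(-1293087, 38032) ≈ -34.000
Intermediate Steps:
Function('v')(f, J) = Add(4, Mul(-7, J))
Function('B')(m, N) = Add(N, Mul(2, m)) (Function('B')(m, N) = Add(Add(N, m), m) = Add(N, Mul(2, m)))
Add(Function('B')(23, Function('v')(8, 12)), Pow(38032, -1)) = Add(Add(Add(4, Mul(-7, 12)), Mul(2, 23)), Pow(38032, -1)) = Add(Add(Add(4, -84), 46), Rational(1, 38032)) = Add(Add(-80, 46), Rational(1, 38032)) = Add(-34, Rational(1, 38032)) = Rational(-1293087, 38032)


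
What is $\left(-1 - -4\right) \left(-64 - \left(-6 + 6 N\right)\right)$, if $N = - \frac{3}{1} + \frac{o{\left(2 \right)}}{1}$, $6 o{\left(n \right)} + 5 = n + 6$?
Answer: $-129$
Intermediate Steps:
$o{\left(n \right)} = \frac{1}{6} + \frac{n}{6}$ ($o{\left(n \right)} = - \frac{5}{6} + \frac{n + 6}{6} = - \frac{5}{6} + \frac{6 + n}{6} = - \frac{5}{6} + \left(1 + \frac{n}{6}\right) = \frac{1}{6} + \frac{n}{6}$)
$N = - \frac{5}{2}$ ($N = - \frac{3}{1} + \frac{\frac{1}{6} + \frac{1}{6} \cdot 2}{1} = \left(-3\right) 1 + \left(\frac{1}{6} + \frac{1}{3}\right) 1 = -3 + \frac{1}{2} \cdot 1 = -3 + \frac{1}{2} = - \frac{5}{2} \approx -2.5$)
$\left(-1 - -4\right) \left(-64 - \left(-6 + 6 N\right)\right) = \left(-1 - -4\right) \left(-64 + \left(\left(-6\right) \left(- \frac{5}{2}\right) + 6\right)\right) = \left(-1 + 4\right) \left(-64 + \left(15 + 6\right)\right) = 3 \left(-64 + 21\right) = 3 \left(-43\right) = -129$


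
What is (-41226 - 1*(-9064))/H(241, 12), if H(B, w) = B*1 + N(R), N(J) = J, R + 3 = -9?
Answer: -32162/229 ≈ -140.45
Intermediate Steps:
R = -12 (R = -3 - 9 = -12)
H(B, w) = -12 + B (H(B, w) = B*1 - 12 = B - 12 = -12 + B)
(-41226 - 1*(-9064))/H(241, 12) = (-41226 - 1*(-9064))/(-12 + 241) = (-41226 + 9064)/229 = -32162*1/229 = -32162/229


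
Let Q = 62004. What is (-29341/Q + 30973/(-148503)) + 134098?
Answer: 411579535457587/3069260004 ≈ 1.3410e+5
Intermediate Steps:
(-29341/Q + 30973/(-148503)) + 134098 = (-29341/62004 + 30973/(-148503)) + 134098 = (-29341*1/62004 + 30973*(-1/148503)) + 134098 = (-29341/62004 - 30973/148503) + 134098 = -2092558805/3069260004 + 134098 = 411579535457587/3069260004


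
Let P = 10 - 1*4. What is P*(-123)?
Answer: -738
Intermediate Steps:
P = 6 (P = 10 - 4 = 6)
P*(-123) = 6*(-123) = -738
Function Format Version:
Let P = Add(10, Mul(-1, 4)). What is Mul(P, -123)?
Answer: -738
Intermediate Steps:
P = 6 (P = Add(10, -4) = 6)
Mul(P, -123) = Mul(6, -123) = -738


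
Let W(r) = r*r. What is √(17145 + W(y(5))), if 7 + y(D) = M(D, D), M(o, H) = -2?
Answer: 3*√1914 ≈ 131.25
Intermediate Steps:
y(D) = -9 (y(D) = -7 - 2 = -9)
W(r) = r²
√(17145 + W(y(5))) = √(17145 + (-9)²) = √(17145 + 81) = √17226 = 3*√1914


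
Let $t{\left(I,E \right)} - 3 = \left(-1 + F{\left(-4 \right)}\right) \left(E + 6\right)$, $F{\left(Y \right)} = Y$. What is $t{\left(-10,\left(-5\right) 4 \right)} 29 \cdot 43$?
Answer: $91031$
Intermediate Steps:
$t{\left(I,E \right)} = -27 - 5 E$ ($t{\left(I,E \right)} = 3 + \left(-1 - 4\right) \left(E + 6\right) = 3 - 5 \left(6 + E\right) = 3 - \left(30 + 5 E\right) = -27 - 5 E$)
$t{\left(-10,\left(-5\right) 4 \right)} 29 \cdot 43 = \left(-27 - 5 \left(\left(-5\right) 4\right)\right) 29 \cdot 43 = \left(-27 - -100\right) 29 \cdot 43 = \left(-27 + 100\right) 29 \cdot 43 = 73 \cdot 29 \cdot 43 = 2117 \cdot 43 = 91031$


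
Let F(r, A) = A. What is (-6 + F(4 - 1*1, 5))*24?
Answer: -24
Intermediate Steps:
(-6 + F(4 - 1*1, 5))*24 = (-6 + 5)*24 = -1*24 = -24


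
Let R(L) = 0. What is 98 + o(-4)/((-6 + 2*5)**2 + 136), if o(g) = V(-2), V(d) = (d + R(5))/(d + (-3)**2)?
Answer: 52135/532 ≈ 97.998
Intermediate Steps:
V(d) = d/(9 + d) (V(d) = (d + 0)/(d + (-3)**2) = d/(d + 9) = d/(9 + d))
o(g) = -2/7 (o(g) = -2/(9 - 2) = -2/7)
98 + o(-4)/((-6 + 2*5)**2 + 136) = 98 - 2/(7*((-6 + 2*5)**2 + 136)) = 98 - 2/(7*((-6 + 10)**2 + 136)) = 98 - 2/(7*(4**2 + 136)) = 98 - 2/(7*(16 + 136)) = 98 - 2/7/152 = 98 - 2/7*1/152 = 98 - 1/532 = 52135/532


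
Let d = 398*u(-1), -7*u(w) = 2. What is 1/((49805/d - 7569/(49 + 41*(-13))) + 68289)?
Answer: 24079/1634161180 ≈ 1.4735e-5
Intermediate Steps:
u(w) = -2/7 (u(w) = -⅐*2 = -2/7)
d = -796/7 (d = 398*(-2/7) = -796/7 ≈ -113.71)
1/((49805/d - 7569/(49 + 41*(-13))) + 68289) = 1/((49805/(-796/7) - 7569/(49 + 41*(-13))) + 68289) = 1/((49805*(-7/796) - 7569/(49 - 533)) + 68289) = 1/((-348635/796 - 7569/(-484)) + 68289) = 1/((-348635/796 - 7569*(-1/484)) + 68289) = 1/((-348635/796 + 7569/484) + 68289) = 1/(-10169651/24079 + 68289) = 1/(1634161180/24079) = 24079/1634161180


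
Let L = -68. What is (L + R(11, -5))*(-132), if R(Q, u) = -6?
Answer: 9768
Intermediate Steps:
(L + R(11, -5))*(-132) = (-68 - 6)*(-132) = -74*(-132) = 9768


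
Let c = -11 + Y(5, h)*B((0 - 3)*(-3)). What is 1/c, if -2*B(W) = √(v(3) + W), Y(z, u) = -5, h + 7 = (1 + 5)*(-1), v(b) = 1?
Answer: -22/117 - 5*√10/117 ≈ -0.32317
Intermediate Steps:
h = -13 (h = -7 + (1 + 5)*(-1) = -7 + 6*(-1) = -7 - 6 = -13)
B(W) = -√(1 + W)/2
c = -11 + 5*√10/2 (c = -11 - (-5)*√(1 + (0 - 3)*(-3))/2 = -11 - (-5)*√(1 - 3*(-3))/2 = -11 - (-5)*√(1 + 9)/2 = -11 - (-5)*√10/2 = -11 + 5*√10/2 ≈ -3.0943)
1/c = 1/(-11 + 5*√10/2)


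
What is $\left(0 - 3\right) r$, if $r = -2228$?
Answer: $6684$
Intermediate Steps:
$\left(0 - 3\right) r = \left(0 - 3\right) \left(-2228\right) = \left(-3\right) \left(-2228\right) = 6684$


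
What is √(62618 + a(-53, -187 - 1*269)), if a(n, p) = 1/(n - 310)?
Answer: √68190999/33 ≈ 250.24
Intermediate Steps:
a(n, p) = 1/(-310 + n)
√(62618 + a(-53, -187 - 1*269)) = √(62618 + 1/(-310 - 53)) = √(62618 + 1/(-363)) = √(62618 - 1/363) = √(22730333/363) = √68190999/33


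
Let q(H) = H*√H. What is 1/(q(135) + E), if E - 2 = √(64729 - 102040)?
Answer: 1/(2 + 405*√15 + I*√37311) ≈ 0.00062723 - 7.7142e-5*I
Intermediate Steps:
q(H) = H^(3/2)
E = 2 + I*√37311 (E = 2 + √(64729 - 102040) = 2 + √(-37311) = 2 + I*√37311 ≈ 2.0 + 193.16*I)
1/(q(135) + E) = 1/(135^(3/2) + (2 + I*√37311)) = 1/(405*√15 + (2 + I*√37311)) = 1/(2 + 405*√15 + I*√37311)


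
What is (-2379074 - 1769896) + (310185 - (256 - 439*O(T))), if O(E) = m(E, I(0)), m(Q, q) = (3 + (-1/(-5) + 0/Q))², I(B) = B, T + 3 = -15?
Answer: -95863641/25 ≈ -3.8345e+6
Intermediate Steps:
T = -18 (T = -3 - 15 = -18)
m(Q, q) = 256/25 (m(Q, q) = (3 + (-1*(-⅕) + 0))² = (3 + (⅕ + 0))² = (3 + ⅕)² = (16/5)² = 256/25)
O(E) = 256/25
(-2379074 - 1769896) + (310185 - (256 - 439*O(T))) = (-2379074 - 1769896) + (310185 - (256 - 439*256/25)) = -4148970 + (310185 - (256 - 112384/25)) = -4148970 + (310185 - 1*(-105984/25)) = -4148970 + (310185 + 105984/25) = -4148970 + 7860609/25 = -95863641/25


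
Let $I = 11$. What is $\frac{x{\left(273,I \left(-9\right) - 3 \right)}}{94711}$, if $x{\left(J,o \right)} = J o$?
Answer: $- \frac{27846}{94711} \approx -0.29401$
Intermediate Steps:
$\frac{x{\left(273,I \left(-9\right) - 3 \right)}}{94711} = \frac{273 \left(11 \left(-9\right) - 3\right)}{94711} = 273 \left(-99 - 3\right) \frac{1}{94711} = 273 \left(-102\right) \frac{1}{94711} = \left(-27846\right) \frac{1}{94711} = - \frac{27846}{94711}$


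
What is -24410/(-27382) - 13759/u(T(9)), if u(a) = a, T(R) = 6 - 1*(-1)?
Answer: -188289034/95837 ≈ -1964.7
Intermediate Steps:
T(R) = 7 (T(R) = 6 + 1 = 7)
-24410/(-27382) - 13759/u(T(9)) = -24410/(-27382) - 13759/7 = -24410*(-1/27382) - 13759*⅐ = 12205/13691 - 13759/7 = -188289034/95837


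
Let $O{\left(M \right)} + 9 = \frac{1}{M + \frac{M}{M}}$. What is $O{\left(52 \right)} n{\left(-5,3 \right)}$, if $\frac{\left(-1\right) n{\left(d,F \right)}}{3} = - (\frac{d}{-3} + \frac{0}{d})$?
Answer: $- \frac{2380}{53} \approx -44.906$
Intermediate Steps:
$n{\left(d,F \right)} = - d$ ($n{\left(d,F \right)} = - 3 \left(- (\frac{d}{-3} + \frac{0}{d})\right) = - 3 \left(- (d \left(- \frac{1}{3}\right) + 0)\right) = - 3 \left(- (- \frac{d}{3} + 0)\right) = - 3 \left(- \frac{\left(-1\right) d}{3}\right) = - 3 \frac{d}{3} = - d$)
$O{\left(M \right)} = -9 + \frac{1}{1 + M}$ ($O{\left(M \right)} = -9 + \frac{1}{M + \frac{M}{M}} = -9 + \frac{1}{M + 1} = -9 + \frac{1}{1 + M}$)
$O{\left(52 \right)} n{\left(-5,3 \right)} = \frac{-8 - 468}{1 + 52} \left(\left(-1\right) \left(-5\right)\right) = \frac{-8 - 468}{53} \cdot 5 = \frac{1}{53} \left(-476\right) 5 = \left(- \frac{476}{53}\right) 5 = - \frac{2380}{53}$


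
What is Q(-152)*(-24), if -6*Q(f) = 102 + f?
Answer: -200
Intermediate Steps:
Q(f) = -17 - f/6 (Q(f) = -(102 + f)/6 = -17 - f/6)
Q(-152)*(-24) = (-17 - 1/6*(-152))*(-24) = (-17 + 76/3)*(-24) = (25/3)*(-24) = -200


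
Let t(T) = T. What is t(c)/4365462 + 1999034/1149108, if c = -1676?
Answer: 727065088225/418032275658 ≈ 1.7393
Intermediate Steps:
t(c)/4365462 + 1999034/1149108 = -1676/4365462 + 1999034/1149108 = -1676*1/4365462 + 1999034*(1/1149108) = -838/2182731 + 999517/574554 = 727065088225/418032275658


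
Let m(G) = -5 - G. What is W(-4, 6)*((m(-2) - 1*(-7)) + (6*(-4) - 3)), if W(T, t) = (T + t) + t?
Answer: -184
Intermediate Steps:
W(T, t) = T + 2*t
W(-4, 6)*((m(-2) - 1*(-7)) + (6*(-4) - 3)) = (-4 + 2*6)*(((-5 - 1*(-2)) - 1*(-7)) + (6*(-4) - 3)) = (-4 + 12)*(((-5 + 2) + 7) + (-24 - 3)) = 8*((-3 + 7) - 27) = 8*(4 - 27) = 8*(-23) = -184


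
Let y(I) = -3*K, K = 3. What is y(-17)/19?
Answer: -9/19 ≈ -0.47368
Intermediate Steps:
y(I) = -9 (y(I) = -3*3 = -9)
y(-17)/19 = -9/19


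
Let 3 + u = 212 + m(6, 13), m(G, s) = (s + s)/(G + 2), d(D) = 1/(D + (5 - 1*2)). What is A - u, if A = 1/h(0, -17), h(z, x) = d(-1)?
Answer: -841/4 ≈ -210.25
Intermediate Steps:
d(D) = 1/(3 + D) (d(D) = 1/(D + (5 - 2)) = 1/(D + 3) = 1/(3 + D))
h(z, x) = ½ (h(z, x) = 1/(3 - 1) = 1/2 = ½)
m(G, s) = 2*s/(2 + G) (m(G, s) = (2*s)/(2 + G) = 2*s/(2 + G))
A = 2 (A = 1/(½) = 2)
u = 849/4 (u = -3 + (212 + 2*13/(2 + 6)) = -3 + (212 + 2*13/8) = -3 + (212 + 2*13*(⅛)) = -3 + (212 + 13/4) = -3 + 861/4 = 849/4 ≈ 212.25)
A - u = 2 - 1*849/4 = 2 - 849/4 = -841/4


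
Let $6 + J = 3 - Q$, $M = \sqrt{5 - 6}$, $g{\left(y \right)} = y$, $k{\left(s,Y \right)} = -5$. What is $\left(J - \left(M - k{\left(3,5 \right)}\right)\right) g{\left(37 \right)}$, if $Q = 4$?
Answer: $-444 - 37 i \approx -444.0 - 37.0 i$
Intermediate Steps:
$M = i$ ($M = \sqrt{-1} = i \approx 1.0 i$)
$J = -7$ ($J = -6 + \left(3 - 4\right) = -6 - 1 = -7$)
$\left(J - \left(M - k{\left(3,5 \right)}\right)\right) g{\left(37 \right)} = \left(-7 - \left(5 + i\right)\right) 37 = \left(-12 - i\right) 37 = -444 - 37 i$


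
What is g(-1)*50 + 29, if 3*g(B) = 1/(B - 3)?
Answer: 149/6 ≈ 24.833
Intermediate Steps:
g(B) = 1/(3*(-3 + B)) (g(B) = 1/(3*(B - 3)) = 1/(3*(-3 + B)))
g(-1)*50 + 29 = (1/(3*(-3 - 1)))*50 + 29 = ((⅓)/(-4))*50 + 29 = ((⅓)*(-¼))*50 + 29 = -1/12*50 + 29 = -25/6 + 29 = 149/6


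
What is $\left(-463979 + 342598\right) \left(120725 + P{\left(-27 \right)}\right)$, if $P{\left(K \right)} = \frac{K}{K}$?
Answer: $-14653842606$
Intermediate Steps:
$P{\left(K \right)} = 1$
$\left(-463979 + 342598\right) \left(120725 + P{\left(-27 \right)}\right) = \left(-463979 + 342598\right) \left(120725 + 1\right) = \left(-121381\right) 120726 = -14653842606$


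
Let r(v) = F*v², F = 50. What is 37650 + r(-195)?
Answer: 1938900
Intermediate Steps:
r(v) = 50*v²
37650 + r(-195) = 37650 + 50*(-195)² = 37650 + 50*38025 = 37650 + 1901250 = 1938900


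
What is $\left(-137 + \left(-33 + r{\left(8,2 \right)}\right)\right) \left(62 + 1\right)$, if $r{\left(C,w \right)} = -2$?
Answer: $-10836$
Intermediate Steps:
$\left(-137 + \left(-33 + r{\left(8,2 \right)}\right)\right) \left(62 + 1\right) = \left(-137 - 35\right) \left(62 + 1\right) = \left(-137 - 35\right) 63 = \left(-172\right) 63 = -10836$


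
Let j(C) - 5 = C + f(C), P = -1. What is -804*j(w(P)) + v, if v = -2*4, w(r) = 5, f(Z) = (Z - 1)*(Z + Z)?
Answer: -40208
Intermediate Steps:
f(Z) = 2*Z*(-1 + Z) (f(Z) = (-1 + Z)*(2*Z) = 2*Z*(-1 + Z))
j(C) = 5 + C + 2*C*(-1 + C) (j(C) = 5 + (C + 2*C*(-1 + C)) = 5 + C + 2*C*(-1 + C))
v = -8
-804*j(w(P)) + v = -804*(5 - 1*5 + 2*5²) - 8 = -804*(5 - 5 + 2*25) - 8 = -804*(5 - 5 + 50) - 8 = -804*50 - 8 = -40200 - 8 = -40208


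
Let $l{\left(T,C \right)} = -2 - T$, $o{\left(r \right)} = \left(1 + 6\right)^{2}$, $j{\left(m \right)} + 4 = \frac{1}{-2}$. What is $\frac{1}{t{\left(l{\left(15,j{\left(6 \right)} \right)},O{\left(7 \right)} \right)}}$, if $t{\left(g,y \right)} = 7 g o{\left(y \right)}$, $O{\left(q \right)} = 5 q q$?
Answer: $- \frac{1}{5831} \approx -0.0001715$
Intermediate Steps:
$j{\left(m \right)} = - \frac{9}{2}$ ($j{\left(m \right)} = -4 + \frac{1}{-2} = -4 - \frac{1}{2} = - \frac{9}{2}$)
$o{\left(r \right)} = 49$ ($o{\left(r \right)} = 7^{2} = 49$)
$O{\left(q \right)} = 5 q^{2}$
$t{\left(g,y \right)} = 343 g$ ($t{\left(g,y \right)} = 7 g 49 = 343 g$)
$\frac{1}{t{\left(l{\left(15,j{\left(6 \right)} \right)},O{\left(7 \right)} \right)}} = \frac{1}{343 \left(-2 - 15\right)} = \frac{1}{343 \left(-17\right)} = \frac{1}{-5831} = - \frac{1}{5831}$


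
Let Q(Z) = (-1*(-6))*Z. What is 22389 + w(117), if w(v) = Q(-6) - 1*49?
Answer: 22304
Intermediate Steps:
Q(Z) = 6*Z
w(v) = -85 (w(v) = 6*(-6) - 1*49 = -36 - 49 = -85)
22389 + w(117) = 22389 - 85 = 22304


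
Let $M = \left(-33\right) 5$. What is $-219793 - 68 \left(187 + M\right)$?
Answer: $-221289$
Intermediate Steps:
$M = -165$
$-219793 - 68 \left(187 + M\right) = -219793 - 68 \left(187 - 165\right) = -219793 - 1496 = -221289$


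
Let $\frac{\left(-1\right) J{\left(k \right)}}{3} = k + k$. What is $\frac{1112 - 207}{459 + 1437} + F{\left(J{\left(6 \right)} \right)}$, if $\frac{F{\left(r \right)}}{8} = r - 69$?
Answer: $- \frac{1591735}{1896} \approx -839.52$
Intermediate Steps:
$J{\left(k \right)} = - 6 k$ ($J{\left(k \right)} = - 3 \left(k + k\right) = - 3 \cdot 2 k = - 6 k$)
$F{\left(r \right)} = -552 + 8 r$ ($F{\left(r \right)} = 8 \left(r - 69\right) = 8 \left(-69 + r\right) = -552 + 8 r$)
$\frac{1112 - 207}{459 + 1437} + F{\left(J{\left(6 \right)} \right)} = \frac{1112 - 207}{459 + 1437} - \left(552 - 8 \left(\left(-6\right) 6\right)\right) = \frac{905}{1896} + \left(-552 + 8 \left(-36\right)\right) = 905 \cdot \frac{1}{1896} - 840 = \frac{905}{1896} - 840 = - \frac{1591735}{1896}$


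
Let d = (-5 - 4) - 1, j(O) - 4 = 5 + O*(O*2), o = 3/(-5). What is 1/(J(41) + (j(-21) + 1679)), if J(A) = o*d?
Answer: 1/2576 ≈ 0.00038820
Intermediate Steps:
o = -⅗ (o = 3*(-⅕) = -⅗ ≈ -0.60000)
j(O) = 9 + 2*O² (j(O) = 4 + (5 + O*(O*2)) = 4 + (5 + O*(2*O)) = 4 + (5 + 2*O²) = 9 + 2*O²)
d = -10 (d = -9 - 1 = -10)
J(A) = 6 (J(A) = -⅗*(-10) = 6)
1/(J(41) + (j(-21) + 1679)) = 1/(6 + ((9 + 2*(-21)²) + 1679)) = 1/(6 + ((9 + 2*441) + 1679)) = 1/(6 + ((9 + 882) + 1679)) = 1/(6 + (891 + 1679)) = 1/(6 + 2570) = 1/2576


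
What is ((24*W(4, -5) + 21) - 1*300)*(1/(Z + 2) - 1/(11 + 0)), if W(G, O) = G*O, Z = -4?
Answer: 897/2 ≈ 448.50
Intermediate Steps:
((24*W(4, -5) + 21) - 1*300)*(1/(Z + 2) - 1/(11 + 0)) = ((24*(4*(-5)) + 21) - 1*300)*(1/(-4 + 2) - 1/(11 + 0)) = ((24*(-20) + 21) - 300)*(1/(-2) - 1/11) = ((-480 + 21) - 300)*(-½ - 1*1/11) = (-459 - 300)*(-½ - 1/11) = -759*(-13/22) = 897/2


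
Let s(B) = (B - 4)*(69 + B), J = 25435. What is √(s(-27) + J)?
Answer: √24133 ≈ 155.35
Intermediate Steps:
s(B) = (-4 + B)*(69 + B)
√(s(-27) + J) = √((-276 + (-27)² + 65*(-27)) + 25435) = √((-276 + 729 - 1755) + 25435) = √(-1302 + 25435) = √24133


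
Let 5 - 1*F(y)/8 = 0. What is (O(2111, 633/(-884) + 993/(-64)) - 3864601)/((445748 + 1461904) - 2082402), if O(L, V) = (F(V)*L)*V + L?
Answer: 370084391/12358320 ≈ 29.946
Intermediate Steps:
F(y) = 40 (F(y) = 40 - 8*0 = 40 + 0 = 40)
O(L, V) = L + 40*L*V (O(L, V) = (40*L)*V + L = 40*L*V + L = L + 40*L*V)
(O(2111, 633/(-884) + 993/(-64)) - 3864601)/((445748 + 1461904) - 2082402) = (2111*(1 + 40*(633/(-884) + 993/(-64))) - 3864601)/((445748 + 1461904) - 2082402) = (2111*(1 + 40*(633*(-1/884) + 993*(-1/64))) - 3864601)/(1907652 - 2082402) = (2111*(1 + 40*(-633/884 - 993/64)) - 3864601)/(-174750) = (2111*(1 + 40*(-229581/14144)) - 3864601)*(-1/174750) = (2111*(1 - 1147905/1768) - 3864601)*(-1/174750) = (2111*(-1146137/1768) - 3864601)*(-1/174750) = (-2419495207/1768 - 3864601)*(-1/174750) = -9252109775/1768*(-1/174750) = 370084391/12358320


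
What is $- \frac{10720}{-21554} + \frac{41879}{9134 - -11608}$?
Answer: $\frac{562507103}{223536534} \approx 2.5164$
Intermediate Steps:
$- \frac{10720}{-21554} + \frac{41879}{9134 - -11608} = \left(-10720\right) \left(- \frac{1}{21554}\right) + \frac{41879}{9134 + 11608} = \frac{5360}{10777} + \frac{41879}{20742} = \frac{562507103}{223536534}$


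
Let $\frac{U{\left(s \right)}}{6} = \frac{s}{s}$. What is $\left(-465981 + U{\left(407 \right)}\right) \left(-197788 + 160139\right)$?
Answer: $17543492775$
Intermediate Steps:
$U{\left(s \right)} = 6$ ($U{\left(s \right)} = 6 \frac{s}{s} = 6 \cdot 1 = 6$)
$\left(-465981 + U{\left(407 \right)}\right) \left(-197788 + 160139\right) = \left(-465981 + 6\right) \left(-197788 + 160139\right) = \left(-465975\right) \left(-37649\right) = 17543492775$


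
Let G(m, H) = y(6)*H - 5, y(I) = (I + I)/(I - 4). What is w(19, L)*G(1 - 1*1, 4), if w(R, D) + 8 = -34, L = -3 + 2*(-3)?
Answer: -798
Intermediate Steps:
y(I) = 2*I/(-4 + I) (y(I) = (2*I)/(-4 + I) = 2*I/(-4 + I))
L = -9 (L = -3 - 6 = -9)
w(R, D) = -42 (w(R, D) = -8 - 34 = -42)
G(m, H) = -5 + 6*H (G(m, H) = (2*6/(-4 + 6))*H - 5 = (2*6/2)*H - 5 = (2*6*(1/2))*H - 5 = 6*H - 5 = -5 + 6*H)
w(19, L)*G(1 - 1*1, 4) = -42*(-5 + 6*4) = -42*(-5 + 24) = -42*19 = -798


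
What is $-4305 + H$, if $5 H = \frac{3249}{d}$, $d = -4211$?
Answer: $- \frac{90645024}{21055} \approx -4305.2$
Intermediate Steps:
$H = - \frac{3249}{21055}$ ($H = \frac{3249 \frac{1}{-4211}}{5} = \frac{3249 \left(- \frac{1}{4211}\right)}{5} = \frac{1}{5} \left(- \frac{3249}{4211}\right) = - \frac{3249}{21055} \approx -0.15431$)
$-4305 + H = -4305 - \frac{3249}{21055} = - \frac{90645024}{21055}$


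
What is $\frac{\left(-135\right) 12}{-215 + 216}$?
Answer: $-1620$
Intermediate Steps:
$\frac{\left(-135\right) 12}{-215 + 216} = - \frac{1620}{1} = \left(-1620\right) 1 = -1620$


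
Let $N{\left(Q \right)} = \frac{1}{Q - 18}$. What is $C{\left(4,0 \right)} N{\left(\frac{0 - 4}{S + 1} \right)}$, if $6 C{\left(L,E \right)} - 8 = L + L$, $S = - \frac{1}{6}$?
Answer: $- \frac{20}{171} \approx -0.11696$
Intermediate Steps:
$S = - \frac{1}{6}$ ($S = \left(-1\right) \frac{1}{6} = - \frac{1}{6} \approx -0.16667$)
$C{\left(L,E \right)} = \frac{4}{3} + \frac{L}{3}$ ($C{\left(L,E \right)} = \frac{4}{3} + \frac{L + L}{6} = \frac{4}{3} + \frac{2 L}{6} = \frac{4}{3} + \frac{L}{3}$)
$N{\left(Q \right)} = \frac{1}{-18 + Q}$
$C{\left(4,0 \right)} N{\left(\frac{0 - 4}{S + 1} \right)} = \frac{\frac{4}{3} + \frac{1}{3} \cdot 4}{-18 + \frac{0 - 4}{- \frac{1}{6} + 1}} = \frac{\frac{4}{3} + \frac{4}{3}}{-18 - \frac{4}{\frac{5}{6}}} = \frac{8}{3 \left(-18 - \frac{24}{5}\right)} = \frac{8}{3 \left(- \frac{114}{5}\right)} = \frac{8}{3} \left(- \frac{5}{114}\right) = - \frac{20}{171}$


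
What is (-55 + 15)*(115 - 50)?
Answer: -2600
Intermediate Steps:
(-55 + 15)*(115 - 50) = -40*65 = -2600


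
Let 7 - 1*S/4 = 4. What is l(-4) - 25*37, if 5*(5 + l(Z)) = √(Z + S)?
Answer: -930 + 2*√2/5 ≈ -929.43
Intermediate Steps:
S = 12 (S = 28 - 4*4 = 28 - 16 = 12)
l(Z) = -5 + √(12 + Z)/5 (l(Z) = -5 + √(Z + 12)/5 = -5 + √(12 + Z)/5)
l(-4) - 25*37 = (-5 + √(12 - 4)/5) - 25*37 = (-5 + √8/5) - 925 = (-5 + (2*√2)/5) - 925 = (-5 + 2*√2/5) - 925 = -930 + 2*√2/5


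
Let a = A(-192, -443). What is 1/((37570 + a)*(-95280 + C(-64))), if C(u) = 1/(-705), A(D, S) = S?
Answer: -705/2493909731927 ≈ -2.8269e-10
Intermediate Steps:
a = -443
C(u) = -1/705
1/((37570 + a)*(-95280 + C(-64))) = 1/((37570 - 443)*(-95280 - 1/705)) = 1/(37127*(-67172401/705)) = 1/(-2493909731927/705) = -705/2493909731927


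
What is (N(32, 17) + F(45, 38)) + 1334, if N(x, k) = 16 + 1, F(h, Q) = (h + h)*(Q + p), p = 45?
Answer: 8821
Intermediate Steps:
F(h, Q) = 2*h*(45 + Q) (F(h, Q) = (h + h)*(Q + 45) = (2*h)*(45 + Q) = 2*h*(45 + Q))
N(x, k) = 17
(N(32, 17) + F(45, 38)) + 1334 = (17 + 2*45*(45 + 38)) + 1334 = (17 + 2*45*83) + 1334 = (17 + 7470) + 1334 = 7487 + 1334 = 8821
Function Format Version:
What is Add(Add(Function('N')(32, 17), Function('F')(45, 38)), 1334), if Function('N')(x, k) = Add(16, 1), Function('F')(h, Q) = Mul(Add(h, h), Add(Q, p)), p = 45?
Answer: 8821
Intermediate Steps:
Function('F')(h, Q) = Mul(2, h, Add(45, Q)) (Function('F')(h, Q) = Mul(Add(h, h), Add(Q, 45)) = Mul(Mul(2, h), Add(45, Q)) = Mul(2, h, Add(45, Q)))
Function('N')(x, k) = 17
Add(Add(Function('N')(32, 17), Function('F')(45, 38)), 1334) = Add(Add(17, Mul(2, 45, Add(45, 38))), 1334) = Add(Add(17, Mul(2, 45, 83)), 1334) = Add(Add(17, 7470), 1334) = Add(7487, 1334) = 8821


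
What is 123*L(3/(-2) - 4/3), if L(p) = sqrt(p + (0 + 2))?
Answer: 41*I*sqrt(30)/2 ≈ 112.28*I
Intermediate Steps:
L(p) = sqrt(2 + p) (L(p) = sqrt(p + 2) = sqrt(2 + p))
123*L(3/(-2) - 4/3) = 123*sqrt(2 + (3/(-2) - 4/3)) = 123*sqrt(2 + (3*(-1/2) - 4*1/3)) = 123*sqrt(2 + (-3/2 - 4/3)) = 123*sqrt(2 - 17/6) = 123*sqrt(-5/6) = 123*(I*sqrt(30)/6) = 41*I*sqrt(30)/2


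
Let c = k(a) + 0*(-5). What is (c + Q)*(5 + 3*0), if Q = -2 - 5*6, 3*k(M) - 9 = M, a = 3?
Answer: -140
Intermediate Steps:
k(M) = 3 + M/3
Q = -32 (Q = -2 - 30 = -32)
c = 4 (c = (3 + (⅓)*3) + 0*(-5) = (3 + 1) + 0 = 4 + 0 = 4)
(c + Q)*(5 + 3*0) = (4 - 32)*(5 + 3*0) = -28*(5 + 0) = -28*5 = -140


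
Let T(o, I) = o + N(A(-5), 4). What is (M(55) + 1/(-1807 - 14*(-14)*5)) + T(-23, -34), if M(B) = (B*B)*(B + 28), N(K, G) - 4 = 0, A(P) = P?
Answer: 207623311/827 ≈ 2.5106e+5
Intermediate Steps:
N(K, G) = 4 (N(K, G) = 4 + 0 = 4)
T(o, I) = 4 + o (T(o, I) = o + 4 = 4 + o)
M(B) = B**2*(28 + B)
(M(55) + 1/(-1807 - 14*(-14)*5)) + T(-23, -34) = (55**2*(28 + 55) + 1/(-1807 - 14*(-14)*5)) + (4 - 23) = (3025*83 + 1/(-1807 + 196*5)) - 19 = (251075 + 1/(-1807 + 980)) - 19 = (251075 + 1/(-827)) - 19 = (251075 - 1/827) - 19 = 207639024/827 - 19 = 207623311/827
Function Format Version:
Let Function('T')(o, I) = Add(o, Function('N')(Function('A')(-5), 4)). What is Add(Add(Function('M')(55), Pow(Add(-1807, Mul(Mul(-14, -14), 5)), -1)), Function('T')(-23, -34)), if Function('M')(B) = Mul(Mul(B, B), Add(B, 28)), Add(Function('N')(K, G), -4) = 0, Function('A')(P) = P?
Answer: Rational(207623311, 827) ≈ 2.5106e+5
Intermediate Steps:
Function('N')(K, G) = 4 (Function('N')(K, G) = Add(4, 0) = 4)
Function('T')(o, I) = Add(4, o) (Function('T')(o, I) = Add(o, 4) = Add(4, o))
Function('M')(B) = Mul(Pow(B, 2), Add(28, B))
Add(Add(Function('M')(55), Pow(Add(-1807, Mul(Mul(-14, -14), 5)), -1)), Function('T')(-23, -34)) = Add(Add(Mul(Pow(55, 2), Add(28, 55)), Pow(Add(-1807, Mul(Mul(-14, -14), 5)), -1)), Add(4, -23)) = Add(Add(Mul(3025, 83), Pow(Add(-1807, Mul(196, 5)), -1)), -19) = Add(Add(251075, Pow(Add(-1807, 980), -1)), -19) = Add(Add(251075, Pow(-827, -1)), -19) = Add(Add(251075, Rational(-1, 827)), -19) = Add(Rational(207639024, 827), -19) = Rational(207623311, 827)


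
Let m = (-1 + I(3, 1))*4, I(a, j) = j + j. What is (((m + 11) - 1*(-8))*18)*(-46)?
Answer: -19044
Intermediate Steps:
I(a, j) = 2*j
m = 4 (m = (-1 + 2*1)*4 = (-1 + 2)*4 = 1*4 = 4)
(((m + 11) - 1*(-8))*18)*(-46) = (((4 + 11) - 1*(-8))*18)*(-46) = ((15 + 8)*18)*(-46) = (23*18)*(-46) = 414*(-46) = -19044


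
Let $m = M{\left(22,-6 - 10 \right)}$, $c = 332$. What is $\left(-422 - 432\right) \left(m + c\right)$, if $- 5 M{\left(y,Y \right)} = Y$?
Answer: $- \frac{1431304}{5} \approx -2.8626 \cdot 10^{5}$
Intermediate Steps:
$M{\left(y,Y \right)} = - \frac{Y}{5}$
$m = \frac{16}{5}$ ($m = - \frac{-6 - 10}{5} = \left(- \frac{1}{5}\right) \left(-16\right) = \frac{16}{5} \approx 3.2$)
$\left(-422 - 432\right) \left(m + c\right) = \left(-422 - 432\right) \left(\frac{16}{5} + 332\right) = \left(-854\right) \frac{1676}{5} = - \frac{1431304}{5}$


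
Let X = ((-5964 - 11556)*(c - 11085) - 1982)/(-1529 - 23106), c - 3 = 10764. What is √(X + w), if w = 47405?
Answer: √28632097654095/24635 ≈ 217.21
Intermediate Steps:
c = 10767 (c = 3 + 10764 = 10767)
X = -5569378/24635 (X = ((-5964 - 11556)*(10767 - 11085) - 1982)/(-1529 - 23106) = (-17520*(-318) - 1982)/(-24635) = (5571360 - 1982)*(-1/24635) = 5569378*(-1/24635) = -5569378/24635 ≈ -226.08)
√(X + w) = √(-5569378/24635 + 47405) = √(1162252797/24635) = √28632097654095/24635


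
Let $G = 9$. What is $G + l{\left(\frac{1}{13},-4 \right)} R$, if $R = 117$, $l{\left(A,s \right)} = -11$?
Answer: $-1278$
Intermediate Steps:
$G + l{\left(\frac{1}{13},-4 \right)} R = 9 - 1287 = -1278$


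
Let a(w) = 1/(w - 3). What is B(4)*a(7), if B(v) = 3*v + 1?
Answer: 13/4 ≈ 3.2500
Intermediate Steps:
B(v) = 1 + 3*v
a(w) = 1/(-3 + w)
B(4)*a(7) = (1 + 3*4)/(-3 + 7) = (1 + 12)/4 = 13*(1/4) = 13/4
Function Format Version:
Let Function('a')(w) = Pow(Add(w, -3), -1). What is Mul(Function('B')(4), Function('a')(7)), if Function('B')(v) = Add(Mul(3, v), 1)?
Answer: Rational(13, 4) ≈ 3.2500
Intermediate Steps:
Function('B')(v) = Add(1, Mul(3, v))
Function('a')(w) = Pow(Add(-3, w), -1)
Mul(Function('B')(4), Function('a')(7)) = Mul(Add(1, Mul(3, 4)), Pow(Add(-3, 7), -1)) = Mul(Add(1, 12), Pow(4, -1)) = Mul(13, Rational(1, 4)) = Rational(13, 4)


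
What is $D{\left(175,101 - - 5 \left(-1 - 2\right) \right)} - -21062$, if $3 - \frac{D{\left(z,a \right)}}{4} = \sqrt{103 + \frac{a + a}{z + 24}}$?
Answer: $21074 - \frac{4 \sqrt{4113131}}{199} \approx 21033.0$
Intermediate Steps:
$D{\left(z,a \right)} = 12 - 4 \sqrt{103 + \frac{2 a}{24 + z}}$ ($D{\left(z,a \right)} = 12 - 4 \sqrt{103 + \frac{a + a}{z + 24}} = 12 - 4 \sqrt{103 + \frac{2 a}{24 + z}}$)
$D{\left(175,101 - - 5 \left(-1 - 2\right) \right)} - -21062 = \left(12 - 4 \sqrt{\frac{2472 + 2 \left(101 - - 5 \left(-1 - 2\right)\right) + 103 \cdot 175}{24 + 175}}\right) - -21062 = \left(12 - 4 \sqrt{\frac{2472 + 2 \left(101 - \left(-5\right) \left(-3\right)\right) + 18025}{199}}\right) + 21062 = \left(12 - 4 \sqrt{\frac{2472 + 2 \left(101 - 15\right) + 18025}{199}}\right) + 21062 = \left(12 - 4 \sqrt{\frac{2472 + 2 \cdot 86 + 18025}{199}}\right) + 21062 = \left(12 - 4 \sqrt{\frac{2472 + 172 + 18025}{199}}\right) + 21062 = \left(12 - 4 \sqrt{\frac{1}{199} \cdot 20669}\right) + 21062 = \left(12 - 4 \sqrt{\frac{20669}{199}}\right) + 21062 = \left(12 - 4 \frac{\sqrt{4113131}}{199}\right) + 21062 = \left(12 - \frac{4 \sqrt{4113131}}{199}\right) + 21062 = 21074 - \frac{4 \sqrt{4113131}}{199}$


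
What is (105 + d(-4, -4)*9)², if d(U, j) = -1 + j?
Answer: 3600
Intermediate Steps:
(105 + d(-4, -4)*9)² = (105 + (-1 - 4)*9)² = (105 - 5*9)² = (105 - 45)² = 60² = 3600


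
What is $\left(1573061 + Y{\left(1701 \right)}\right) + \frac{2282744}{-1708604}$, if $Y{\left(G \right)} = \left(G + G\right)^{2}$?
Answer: $\frac{5615610530729}{427151} \approx 1.3147 \cdot 10^{7}$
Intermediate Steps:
$Y{\left(G \right)} = 4 G^{2}$ ($Y{\left(G \right)} = \left(2 G\right)^{2} = 4 G^{2}$)
$\left(1573061 + Y{\left(1701 \right)}\right) + \frac{2282744}{-1708604} = \left(1573061 + 4 \cdot 1701^{2}\right) + \frac{2282744}{-1708604} = \left(1573061 + 4 \cdot 2893401\right) + 2282744 \left(- \frac{1}{1708604}\right) = \left(1573061 + 11573604\right) - \frac{570686}{427151} = 13146665 - \frac{570686}{427151} = \frac{5615610530729}{427151}$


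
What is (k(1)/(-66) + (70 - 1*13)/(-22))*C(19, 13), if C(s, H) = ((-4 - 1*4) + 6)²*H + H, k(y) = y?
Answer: -5590/33 ≈ -169.39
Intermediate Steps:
C(s, H) = 5*H (C(s, H) = ((-4 - 4) + 6)²*H + H = (-8 + 6)²*H + H = (-2)²*H + H = 4*H + H = 5*H)
(k(1)/(-66) + (70 - 1*13)/(-22))*C(19, 13) = (1/(-66) + (70 - 1*13)/(-22))*(5*13) = (1*(-1/66) + (70 - 13)*(-1/22))*65 = (-1/66 + 57*(-1/22))*65 = (-1/66 - 57/22)*65 = -86/33*65 = -5590/33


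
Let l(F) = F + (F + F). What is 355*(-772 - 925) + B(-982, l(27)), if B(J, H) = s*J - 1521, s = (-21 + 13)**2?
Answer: -666804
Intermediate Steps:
s = 64 (s = (-8)**2 = 64)
l(F) = 3*F (l(F) = F + 2*F = 3*F)
B(J, H) = -1521 + 64*J (B(J, H) = 64*J - 1521 = -1521 + 64*J)
355*(-772 - 925) + B(-982, l(27)) = 355*(-772 - 925) + (-1521 + 64*(-982)) = 355*(-1697) + (-1521 - 62848) = -602435 - 64369 = -666804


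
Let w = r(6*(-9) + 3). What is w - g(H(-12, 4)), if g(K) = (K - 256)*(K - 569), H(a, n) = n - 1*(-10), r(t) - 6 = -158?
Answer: -134462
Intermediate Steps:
r(t) = -152 (r(t) = 6 - 158 = -152)
H(a, n) = 10 + n (H(a, n) = n + 10 = 10 + n)
w = -152
g(K) = (-569 + K)*(-256 + K) (g(K) = (-256 + K)*(-569 + K) = (-569 + K)*(-256 + K))
w - g(H(-12, 4)) = -152 - (145664 + (10 + 4)**2 - 825*(10 + 4)) = -152 - (145664 + 14**2 - 825*14) = -152 - (145664 + 196 - 11550) = -152 - 1*134310 = -152 - 134310 = -134462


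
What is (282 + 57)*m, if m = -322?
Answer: -109158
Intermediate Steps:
(282 + 57)*m = (282 + 57)*(-322) = 339*(-322) = -109158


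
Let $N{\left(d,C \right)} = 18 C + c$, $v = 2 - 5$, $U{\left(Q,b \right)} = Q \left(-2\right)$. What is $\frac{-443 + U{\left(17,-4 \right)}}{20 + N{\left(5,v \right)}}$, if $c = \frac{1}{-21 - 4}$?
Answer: $\frac{11925}{851} \approx 14.013$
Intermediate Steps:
$U{\left(Q,b \right)} = - 2 Q$
$c = - \frac{1}{25}$ ($c = \frac{1}{-25} = - \frac{1}{25} \approx -0.04$)
$v = -3$ ($v = 2 - 5 = -3$)
$N{\left(d,C \right)} = - \frac{1}{25} + 18 C$ ($N{\left(d,C \right)} = 18 C - \frac{1}{25} = - \frac{1}{25} + 18 C$)
$\frac{-443 + U{\left(17,-4 \right)}}{20 + N{\left(5,v \right)}} = \frac{-443 - 34}{20 + \left(- \frac{1}{25} + 18 \left(-3\right)\right)} = \frac{-443 - 34}{20 - \frac{1351}{25}} = - \frac{477}{20 - \frac{1351}{25}} = - \frac{477}{- \frac{851}{25}} = \left(-477\right) \left(- \frac{25}{851}\right) = \frac{11925}{851}$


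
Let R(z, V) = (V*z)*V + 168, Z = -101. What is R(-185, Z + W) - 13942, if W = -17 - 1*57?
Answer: -5679399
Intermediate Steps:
W = -74 (W = -17 - 57 = -74)
R(z, V) = 168 + z*V**2 (R(z, V) = z*V**2 + 168 = 168 + z*V**2)
R(-185, Z + W) - 13942 = (168 - 185*(-101 - 74)**2) - 13942 = (168 - 185*(-175)**2) - 13942 = (168 - 185*30625) - 13942 = (168 - 5665625) - 13942 = -5665457 - 13942 = -5679399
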